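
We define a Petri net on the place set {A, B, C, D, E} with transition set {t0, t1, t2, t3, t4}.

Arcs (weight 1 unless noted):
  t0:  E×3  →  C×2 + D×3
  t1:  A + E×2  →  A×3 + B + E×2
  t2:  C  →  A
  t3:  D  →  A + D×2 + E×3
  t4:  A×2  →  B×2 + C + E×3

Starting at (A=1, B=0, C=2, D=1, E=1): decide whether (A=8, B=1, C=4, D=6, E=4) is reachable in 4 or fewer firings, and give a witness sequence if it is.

NO — not reachable within 4 firings

depth 0: 1 marking
depth 1: 3 markings reached so far
depth 2: 10 markings reached so far
depth 3: 25 markings reached so far
depth 4: 55 markings reached so far
target is not among the 55 markings reachable within 4 steps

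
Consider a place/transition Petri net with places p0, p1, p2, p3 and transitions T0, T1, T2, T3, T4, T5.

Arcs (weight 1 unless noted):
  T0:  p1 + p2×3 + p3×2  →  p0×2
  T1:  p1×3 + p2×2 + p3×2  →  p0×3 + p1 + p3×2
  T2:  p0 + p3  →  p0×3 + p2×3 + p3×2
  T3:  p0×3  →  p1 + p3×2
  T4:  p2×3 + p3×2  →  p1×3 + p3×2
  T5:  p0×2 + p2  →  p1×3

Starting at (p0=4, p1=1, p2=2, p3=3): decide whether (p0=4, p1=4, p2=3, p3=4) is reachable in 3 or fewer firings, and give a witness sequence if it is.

NO — not reachable within 3 firings

depth 0: 1 marking
depth 1: 4 markings reached so far
depth 2: 10 markings reached so far
depth 3: 24 markings reached so far
target is not among the 24 markings reachable within 3 steps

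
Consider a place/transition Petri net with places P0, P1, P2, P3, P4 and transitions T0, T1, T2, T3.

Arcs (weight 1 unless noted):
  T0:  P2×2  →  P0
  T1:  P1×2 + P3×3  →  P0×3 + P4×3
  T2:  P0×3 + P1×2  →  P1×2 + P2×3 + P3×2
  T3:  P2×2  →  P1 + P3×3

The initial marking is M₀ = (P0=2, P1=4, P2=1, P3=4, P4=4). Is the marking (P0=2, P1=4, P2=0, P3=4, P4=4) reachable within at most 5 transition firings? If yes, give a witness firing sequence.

NO — not reachable within 5 firings

depth 0: 1 marking
depth 1: 2 markings reached so far
depth 2: 3 markings reached so far
depth 3: 6 markings reached so far
depth 4: 12 markings reached so far
depth 5: 18 markings reached so far
target is not among the 18 markings reachable within 5 steps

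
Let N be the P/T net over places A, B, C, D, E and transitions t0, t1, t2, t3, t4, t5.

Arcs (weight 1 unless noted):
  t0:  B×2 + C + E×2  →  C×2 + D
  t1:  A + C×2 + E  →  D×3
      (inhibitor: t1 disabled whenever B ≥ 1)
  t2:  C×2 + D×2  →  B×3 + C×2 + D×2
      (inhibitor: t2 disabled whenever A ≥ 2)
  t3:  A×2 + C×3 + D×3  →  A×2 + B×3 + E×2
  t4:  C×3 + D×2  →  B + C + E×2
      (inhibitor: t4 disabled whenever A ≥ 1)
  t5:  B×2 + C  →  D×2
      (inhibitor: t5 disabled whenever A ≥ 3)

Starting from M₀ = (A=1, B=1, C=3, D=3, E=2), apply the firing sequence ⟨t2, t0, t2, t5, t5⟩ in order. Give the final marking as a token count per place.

(A=1, B=1, C=2, D=8, E=0)

step 1: fire t2:  (A=1, B=1, C=3, D=3, E=2) → (A=1, B=4, C=3, D=3, E=2)
step 2: fire t0:  (A=1, B=4, C=3, D=3, E=2) → (A=1, B=2, C=4, D=4, E=0)
step 3: fire t2:  (A=1, B=2, C=4, D=4, E=0) → (A=1, B=5, C=4, D=4, E=0)
step 4: fire t5:  (A=1, B=5, C=4, D=4, E=0) → (A=1, B=3, C=3, D=6, E=0)
step 5: fire t5:  (A=1, B=3, C=3, D=6, E=0) → (A=1, B=1, C=2, D=8, E=0)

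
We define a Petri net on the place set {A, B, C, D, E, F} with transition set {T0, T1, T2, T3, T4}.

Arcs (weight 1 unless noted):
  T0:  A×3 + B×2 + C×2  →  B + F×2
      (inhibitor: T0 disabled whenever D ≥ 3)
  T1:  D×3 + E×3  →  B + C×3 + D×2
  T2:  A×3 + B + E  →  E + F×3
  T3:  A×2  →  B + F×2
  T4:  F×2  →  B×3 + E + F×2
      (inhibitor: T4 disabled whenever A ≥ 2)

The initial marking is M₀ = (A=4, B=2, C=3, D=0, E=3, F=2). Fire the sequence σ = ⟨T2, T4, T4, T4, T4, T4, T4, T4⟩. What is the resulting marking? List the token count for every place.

(A=1, B=22, C=3, D=0, E=10, F=5)

step 1: fire T2:  (A=4, B=2, C=3, D=0, E=3, F=2) → (A=1, B=1, C=3, D=0, E=3, F=5)
step 2: fire T4:  (A=1, B=1, C=3, D=0, E=3, F=5) → (A=1, B=4, C=3, D=0, E=4, F=5)
step 3: fire T4:  (A=1, B=4, C=3, D=0, E=4, F=5) → (A=1, B=7, C=3, D=0, E=5, F=5)
step 4: fire T4:  (A=1, B=7, C=3, D=0, E=5, F=5) → (A=1, B=10, C=3, D=0, E=6, F=5)
step 5: fire T4:  (A=1, B=10, C=3, D=0, E=6, F=5) → (A=1, B=13, C=3, D=0, E=7, F=5)
step 6: fire T4:  (A=1, B=13, C=3, D=0, E=7, F=5) → (A=1, B=16, C=3, D=0, E=8, F=5)
step 7: fire T4:  (A=1, B=16, C=3, D=0, E=8, F=5) → (A=1, B=19, C=3, D=0, E=9, F=5)
step 8: fire T4:  (A=1, B=19, C=3, D=0, E=9, F=5) → (A=1, B=22, C=3, D=0, E=10, F=5)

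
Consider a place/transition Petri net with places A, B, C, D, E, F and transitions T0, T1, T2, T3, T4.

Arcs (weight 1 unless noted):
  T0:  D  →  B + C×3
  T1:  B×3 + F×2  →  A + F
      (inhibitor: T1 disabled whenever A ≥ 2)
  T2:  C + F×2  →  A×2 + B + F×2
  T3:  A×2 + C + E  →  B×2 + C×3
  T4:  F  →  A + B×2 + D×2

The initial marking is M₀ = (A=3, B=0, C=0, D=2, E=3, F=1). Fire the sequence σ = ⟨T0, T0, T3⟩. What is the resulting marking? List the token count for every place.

(A=1, B=4, C=8, D=0, E=2, F=1)

step 1: fire T0:  (A=3, B=0, C=0, D=2, E=3, F=1) → (A=3, B=1, C=3, D=1, E=3, F=1)
step 2: fire T0:  (A=3, B=1, C=3, D=1, E=3, F=1) → (A=3, B=2, C=6, D=0, E=3, F=1)
step 3: fire T3:  (A=3, B=2, C=6, D=0, E=3, F=1) → (A=1, B=4, C=8, D=0, E=2, F=1)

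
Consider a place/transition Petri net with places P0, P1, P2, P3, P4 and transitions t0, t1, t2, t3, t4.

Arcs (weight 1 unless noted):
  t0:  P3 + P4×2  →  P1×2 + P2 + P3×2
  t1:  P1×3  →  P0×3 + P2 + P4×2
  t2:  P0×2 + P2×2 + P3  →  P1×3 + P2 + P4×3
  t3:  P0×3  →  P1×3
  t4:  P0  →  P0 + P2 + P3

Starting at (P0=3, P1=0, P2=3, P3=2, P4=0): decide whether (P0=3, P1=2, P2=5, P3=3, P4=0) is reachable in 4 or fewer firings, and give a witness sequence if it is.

step 1: fire t3:  (P0=3, P1=0, P2=3, P3=2, P4=0) → (P0=0, P1=3, P2=3, P3=2, P4=0)
step 2: fire t1:  (P0=0, P1=3, P2=3, P3=2, P4=0) → (P0=3, P1=0, P2=4, P3=2, P4=2)
step 3: fire t0:  (P0=3, P1=0, P2=4, P3=2, P4=2) → (P0=3, P1=2, P2=5, P3=3, P4=0)

YES — reachable via ⟨t3, t1, t0⟩ (3 firings)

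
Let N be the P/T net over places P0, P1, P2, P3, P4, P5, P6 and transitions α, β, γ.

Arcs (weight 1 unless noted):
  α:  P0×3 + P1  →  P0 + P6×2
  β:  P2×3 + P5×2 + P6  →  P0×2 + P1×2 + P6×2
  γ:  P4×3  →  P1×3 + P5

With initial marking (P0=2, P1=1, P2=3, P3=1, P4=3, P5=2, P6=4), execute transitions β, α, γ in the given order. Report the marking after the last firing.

(P0=2, P1=5, P2=0, P3=1, P4=0, P5=1, P6=7)

step 1: fire β:  (P0=2, P1=1, P2=3, P3=1, P4=3, P5=2, P6=4) → (P0=4, P1=3, P2=0, P3=1, P4=3, P5=0, P6=5)
step 2: fire α:  (P0=4, P1=3, P2=0, P3=1, P4=3, P5=0, P6=5) → (P0=2, P1=2, P2=0, P3=1, P4=3, P5=0, P6=7)
step 3: fire γ:  (P0=2, P1=2, P2=0, P3=1, P4=3, P5=0, P6=7) → (P0=2, P1=5, P2=0, P3=1, P4=0, P5=1, P6=7)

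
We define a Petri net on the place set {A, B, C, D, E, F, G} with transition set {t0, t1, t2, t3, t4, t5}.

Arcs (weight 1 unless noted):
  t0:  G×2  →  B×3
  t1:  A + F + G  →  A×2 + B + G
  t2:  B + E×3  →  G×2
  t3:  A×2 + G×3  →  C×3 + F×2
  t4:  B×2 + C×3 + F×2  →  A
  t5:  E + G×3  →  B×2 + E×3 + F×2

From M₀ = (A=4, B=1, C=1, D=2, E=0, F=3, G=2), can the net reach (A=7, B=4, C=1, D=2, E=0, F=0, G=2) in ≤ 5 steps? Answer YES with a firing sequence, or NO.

step 1: fire t1:  (A=4, B=1, C=1, D=2, E=0, F=3, G=2) → (A=5, B=2, C=1, D=2, E=0, F=2, G=2)
step 2: fire t1:  (A=5, B=2, C=1, D=2, E=0, F=2, G=2) → (A=6, B=3, C=1, D=2, E=0, F=1, G=2)
step 3: fire t1:  (A=6, B=3, C=1, D=2, E=0, F=1, G=2) → (A=7, B=4, C=1, D=2, E=0, F=0, G=2)

YES — reachable via ⟨t1, t1, t1⟩ (3 firings)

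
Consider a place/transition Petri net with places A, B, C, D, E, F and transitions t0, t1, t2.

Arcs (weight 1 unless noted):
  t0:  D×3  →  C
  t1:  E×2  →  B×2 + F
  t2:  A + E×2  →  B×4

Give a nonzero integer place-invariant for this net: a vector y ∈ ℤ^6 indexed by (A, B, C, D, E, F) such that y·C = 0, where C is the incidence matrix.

Incidence matrix C (rows=places, cols=transitions):
       t0   t1   t2
    A   0    0   -1
    B   0    2    4
    C   1    0    0
    D  -3    0    0
    E   0   -2   -2
    F   0    1    0

Candidate y = [0, 0, 3, 1, 0, 0]; check y·C column-wise:
  col t0: 3·1 + 1·-3 = 0
  col t1: 0·2 + 3·0 + 1·0 + 0·-2 + 0·1 = 0
  col t2: 0·-1 + 0·4 + 3·0 + 1·0 + 0·-2 = 0

y = (A:0, B:0, C:3, D:1, E:0, F:0)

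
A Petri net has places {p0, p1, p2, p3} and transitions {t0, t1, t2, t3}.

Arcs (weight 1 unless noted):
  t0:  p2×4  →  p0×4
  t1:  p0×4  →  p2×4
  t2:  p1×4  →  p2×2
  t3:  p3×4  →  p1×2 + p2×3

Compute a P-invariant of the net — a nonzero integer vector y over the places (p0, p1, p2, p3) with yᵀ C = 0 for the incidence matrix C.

y = (p0:2, p1:1, p2:2, p3:2)

Incidence matrix C (rows=places, cols=transitions):
       t0   t1   t2   t3
   p0   4   -4    0    0
   p1   0    0   -4    2
   p2  -4    4    2    3
   p3   0    0    0   -4

Candidate y = [2, 1, 2, 2]; check y·C column-wise:
  col t0: 2·4 + 1·0 + 2·-4 + 2·0 = 0
  col t1: 2·-4 + 1·0 + 2·4 + 2·0 = 0
  col t2: 2·0 + 1·-4 + 2·2 + 2·0 = 0
  col t3: 2·0 + 1·2 + 2·3 + 2·-4 = 0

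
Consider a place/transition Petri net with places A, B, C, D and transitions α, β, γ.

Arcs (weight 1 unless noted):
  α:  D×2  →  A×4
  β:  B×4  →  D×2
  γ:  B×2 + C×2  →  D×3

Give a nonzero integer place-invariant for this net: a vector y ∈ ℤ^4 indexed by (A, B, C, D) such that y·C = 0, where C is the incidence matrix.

y = (A:1, B:1, C:2, D:2)

Incidence matrix C (rows=places, cols=transitions):
        α    β    γ
    A   4    0    0
    B   0   -4   -2
    C   0    0   -2
    D  -2    2    3

Candidate y = [1, 1, 2, 2]; check y·C column-wise:
  col α: 1·4 + 1·0 + 2·0 + 2·-2 = 0
  col β: 1·0 + 1·-4 + 2·0 + 2·2 = 0
  col γ: 1·0 + 1·-2 + 2·-2 + 2·3 = 0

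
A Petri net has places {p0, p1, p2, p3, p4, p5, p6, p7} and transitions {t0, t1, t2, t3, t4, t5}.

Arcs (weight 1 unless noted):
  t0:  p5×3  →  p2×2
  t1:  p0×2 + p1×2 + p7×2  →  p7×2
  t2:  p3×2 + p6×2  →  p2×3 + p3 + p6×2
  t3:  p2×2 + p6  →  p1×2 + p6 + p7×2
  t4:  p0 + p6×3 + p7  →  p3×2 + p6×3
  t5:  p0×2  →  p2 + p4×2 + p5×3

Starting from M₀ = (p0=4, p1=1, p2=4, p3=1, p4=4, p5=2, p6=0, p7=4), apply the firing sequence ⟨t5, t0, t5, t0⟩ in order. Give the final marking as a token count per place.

(p0=0, p1=1, p2=10, p3=1, p4=8, p5=2, p6=0, p7=4)

step 1: fire t5:  (p0=4, p1=1, p2=4, p3=1, p4=4, p5=2, p6=0, p7=4) → (p0=2, p1=1, p2=5, p3=1, p4=6, p5=5, p6=0, p7=4)
step 2: fire t0:  (p0=2, p1=1, p2=5, p3=1, p4=6, p5=5, p6=0, p7=4) → (p0=2, p1=1, p2=7, p3=1, p4=6, p5=2, p6=0, p7=4)
step 3: fire t5:  (p0=2, p1=1, p2=7, p3=1, p4=6, p5=2, p6=0, p7=4) → (p0=0, p1=1, p2=8, p3=1, p4=8, p5=5, p6=0, p7=4)
step 4: fire t0:  (p0=0, p1=1, p2=8, p3=1, p4=8, p5=5, p6=0, p7=4) → (p0=0, p1=1, p2=10, p3=1, p4=8, p5=2, p6=0, p7=4)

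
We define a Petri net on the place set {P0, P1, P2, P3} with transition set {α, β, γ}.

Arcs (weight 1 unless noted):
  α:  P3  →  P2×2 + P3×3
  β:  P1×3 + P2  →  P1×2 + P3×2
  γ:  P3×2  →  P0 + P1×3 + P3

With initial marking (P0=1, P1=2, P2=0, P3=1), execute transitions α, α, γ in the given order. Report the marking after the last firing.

(P0=2, P1=5, P2=4, P3=4)

step 1: fire α:  (P0=1, P1=2, P2=0, P3=1) → (P0=1, P1=2, P2=2, P3=3)
step 2: fire α:  (P0=1, P1=2, P2=2, P3=3) → (P0=1, P1=2, P2=4, P3=5)
step 3: fire γ:  (P0=1, P1=2, P2=4, P3=5) → (P0=2, P1=5, P2=4, P3=4)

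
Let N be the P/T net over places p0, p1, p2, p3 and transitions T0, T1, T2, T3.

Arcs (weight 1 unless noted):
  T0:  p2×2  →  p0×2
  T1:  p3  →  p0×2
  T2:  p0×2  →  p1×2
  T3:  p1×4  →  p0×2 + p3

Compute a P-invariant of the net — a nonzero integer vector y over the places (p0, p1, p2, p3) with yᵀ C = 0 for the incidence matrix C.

y = (p0:1, p1:1, p2:1, p3:2)

Incidence matrix C (rows=places, cols=transitions):
       T0   T1   T2   T3
   p0   2    2   -2    2
   p1   0    0    2   -4
   p2  -2    0    0    0
   p3   0   -1    0    1

Candidate y = [1, 1, 1, 2]; check y·C column-wise:
  col T0: 1·2 + 1·0 + 1·-2 + 2·0 = 0
  col T1: 1·2 + 1·0 + 1·0 + 2·-1 = 0
  col T2: 1·-2 + 1·2 + 1·0 + 2·0 = 0
  col T3: 1·2 + 1·-4 + 1·0 + 2·1 = 0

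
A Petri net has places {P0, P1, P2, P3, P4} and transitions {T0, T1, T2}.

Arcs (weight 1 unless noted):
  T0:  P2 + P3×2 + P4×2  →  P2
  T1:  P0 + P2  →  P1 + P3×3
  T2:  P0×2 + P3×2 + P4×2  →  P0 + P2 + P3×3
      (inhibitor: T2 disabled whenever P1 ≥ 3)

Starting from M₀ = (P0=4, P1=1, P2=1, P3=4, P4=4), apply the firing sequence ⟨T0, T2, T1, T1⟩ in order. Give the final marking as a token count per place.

step 1: fire T0:  (P0=4, P1=1, P2=1, P3=4, P4=4) → (P0=4, P1=1, P2=1, P3=2, P4=2)
step 2: fire T2:  (P0=4, P1=1, P2=1, P3=2, P4=2) → (P0=3, P1=1, P2=2, P3=3, P4=0)
step 3: fire T1:  (P0=3, P1=1, P2=2, P3=3, P4=0) → (P0=2, P1=2, P2=1, P3=6, P4=0)
step 4: fire T1:  (P0=2, P1=2, P2=1, P3=6, P4=0) → (P0=1, P1=3, P2=0, P3=9, P4=0)

(P0=1, P1=3, P2=0, P3=9, P4=0)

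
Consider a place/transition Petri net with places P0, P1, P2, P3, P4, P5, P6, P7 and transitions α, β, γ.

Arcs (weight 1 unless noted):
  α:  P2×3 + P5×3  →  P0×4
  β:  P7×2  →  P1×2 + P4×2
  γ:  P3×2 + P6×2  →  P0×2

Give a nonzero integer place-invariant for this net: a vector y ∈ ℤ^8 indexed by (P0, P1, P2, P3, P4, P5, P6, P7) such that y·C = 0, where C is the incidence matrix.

Incidence matrix C (rows=places, cols=transitions):
        α    β    γ
   P0   4    0    2
   P1   0    2    0
   P2  -3    0    0
   P3   0    0   -2
   P4   0    2    0
   P5  -3    0    0
   P6   0    0   -2
   P7   0   -2    0

Candidate y = [3, 0, 4, 3, 0, 0, 0, 0]; check y·C column-wise:
  col α: 3·4 + 4·-3 + 3·0 + 0·-3 = 0
  col β: 3·0 + 0·2 + 4·0 + 3·0 + 0·2 + 0·-2 = 0
  col γ: 3·2 + 4·0 + 3·-2 + 0·-2 = 0

y = (P0:3, P1:0, P2:4, P3:3, P4:0, P5:0, P6:0, P7:0)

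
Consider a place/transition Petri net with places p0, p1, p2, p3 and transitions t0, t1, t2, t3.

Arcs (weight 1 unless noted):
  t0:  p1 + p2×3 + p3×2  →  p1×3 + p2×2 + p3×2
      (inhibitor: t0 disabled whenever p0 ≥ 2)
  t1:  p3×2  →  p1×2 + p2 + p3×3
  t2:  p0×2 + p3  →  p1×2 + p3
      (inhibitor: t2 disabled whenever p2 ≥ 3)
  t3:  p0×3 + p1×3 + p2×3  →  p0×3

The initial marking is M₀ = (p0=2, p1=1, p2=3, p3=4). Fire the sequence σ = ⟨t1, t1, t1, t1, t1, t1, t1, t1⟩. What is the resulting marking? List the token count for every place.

(p0=2, p1=17, p2=11, p3=12)

step 1: fire t1:  (p0=2, p1=1, p2=3, p3=4) → (p0=2, p1=3, p2=4, p3=5)
step 2: fire t1:  (p0=2, p1=3, p2=4, p3=5) → (p0=2, p1=5, p2=5, p3=6)
step 3: fire t1:  (p0=2, p1=5, p2=5, p3=6) → (p0=2, p1=7, p2=6, p3=7)
step 4: fire t1:  (p0=2, p1=7, p2=6, p3=7) → (p0=2, p1=9, p2=7, p3=8)
step 5: fire t1:  (p0=2, p1=9, p2=7, p3=8) → (p0=2, p1=11, p2=8, p3=9)
step 6: fire t1:  (p0=2, p1=11, p2=8, p3=9) → (p0=2, p1=13, p2=9, p3=10)
step 7: fire t1:  (p0=2, p1=13, p2=9, p3=10) → (p0=2, p1=15, p2=10, p3=11)
step 8: fire t1:  (p0=2, p1=15, p2=10, p3=11) → (p0=2, p1=17, p2=11, p3=12)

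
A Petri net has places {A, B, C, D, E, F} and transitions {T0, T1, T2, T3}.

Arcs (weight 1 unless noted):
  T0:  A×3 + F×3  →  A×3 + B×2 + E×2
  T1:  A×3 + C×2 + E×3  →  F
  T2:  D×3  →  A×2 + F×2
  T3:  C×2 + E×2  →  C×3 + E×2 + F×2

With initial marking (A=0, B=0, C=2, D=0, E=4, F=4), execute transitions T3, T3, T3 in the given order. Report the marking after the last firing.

step 1: fire T3:  (A=0, B=0, C=2, D=0, E=4, F=4) → (A=0, B=0, C=3, D=0, E=4, F=6)
step 2: fire T3:  (A=0, B=0, C=3, D=0, E=4, F=6) → (A=0, B=0, C=4, D=0, E=4, F=8)
step 3: fire T3:  (A=0, B=0, C=4, D=0, E=4, F=8) → (A=0, B=0, C=5, D=0, E=4, F=10)

(A=0, B=0, C=5, D=0, E=4, F=10)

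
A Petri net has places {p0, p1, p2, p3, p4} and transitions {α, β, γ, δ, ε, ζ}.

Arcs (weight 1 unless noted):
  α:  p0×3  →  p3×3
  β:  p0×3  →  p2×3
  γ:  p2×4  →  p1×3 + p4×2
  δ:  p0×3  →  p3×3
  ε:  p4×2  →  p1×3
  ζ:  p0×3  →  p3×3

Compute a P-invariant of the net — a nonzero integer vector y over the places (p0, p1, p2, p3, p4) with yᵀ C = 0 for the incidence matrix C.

y = (p0:3, p1:2, p2:3, p3:3, p4:3)

Incidence matrix C (rows=places, cols=transitions):
        α    β    γ    δ    ε    ζ
   p0  -3   -3    0   -3    0   -3
   p1   0    0    3    0    3    0
   p2   0    3   -4    0    0    0
   p3   3    0    0    3    0    3
   p4   0    0    2    0   -2    0

Candidate y = [3, 2, 3, 3, 3]; check y·C column-wise:
  col α: 3·-3 + 2·0 + 3·0 + 3·3 + 3·0 = 0
  col β: 3·-3 + 2·0 + 3·3 + 3·0 + 3·0 = 0
  col γ: 3·0 + 2·3 + 3·-4 + 3·0 + 3·2 = 0
  col δ: 3·-3 + 2·0 + 3·0 + 3·3 + 3·0 = 0
  col ε: 3·0 + 2·3 + 3·0 + 3·0 + 3·-2 = 0
  col ζ: 3·-3 + 2·0 + 3·0 + 3·3 + 3·0 = 0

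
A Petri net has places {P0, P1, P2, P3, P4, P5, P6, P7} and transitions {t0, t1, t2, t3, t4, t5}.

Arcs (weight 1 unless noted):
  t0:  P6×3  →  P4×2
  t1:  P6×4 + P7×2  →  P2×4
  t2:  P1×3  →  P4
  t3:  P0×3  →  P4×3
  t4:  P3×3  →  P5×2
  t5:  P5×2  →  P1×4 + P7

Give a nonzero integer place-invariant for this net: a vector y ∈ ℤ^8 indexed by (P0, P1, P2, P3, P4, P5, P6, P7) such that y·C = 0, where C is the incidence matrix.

Incidence matrix C (rows=places, cols=transitions):
       t0   t1   t2   t3   t4   t5
   P0   0    0    0   -3    0    0
   P1   0    0   -3    0    0    4
   P2   0    4    0    0    0    0
   P3   0    0    0    0   -3    0
   P4   2    0    1    3    0    0
   P5   0    0    0    0    2   -2
   P6  -3   -4    0    0    0    0
   P7   0   -2    0    0    0    1

Candidate y = [9, 3, 6, 4, 9, 6, 6, 0]; check y·C column-wise:
  col t0: 9·0 + 3·0 + 6·0 + 4·0 + 9·2 + 6·0 + 6·-3 = 0
  col t1: 9·0 + 3·0 + 6·4 + 4·0 + 9·0 + 6·0 + 6·-4 + 0·-2 = 0
  col t2: 9·0 + 3·-3 + 6·0 + 4·0 + 9·1 + 6·0 + 6·0 = 0
  col t3: 9·-3 + 3·0 + 6·0 + 4·0 + 9·3 + 6·0 + 6·0 = 0
  col t4: 9·0 + 3·0 + 6·0 + 4·-3 + 9·0 + 6·2 + 6·0 = 0
  col t5: 9·0 + 3·4 + 6·0 + 4·0 + 9·0 + 6·-2 + 6·0 + 0·1 = 0

y = (P0:9, P1:3, P2:6, P3:4, P4:9, P5:6, P6:6, P7:0)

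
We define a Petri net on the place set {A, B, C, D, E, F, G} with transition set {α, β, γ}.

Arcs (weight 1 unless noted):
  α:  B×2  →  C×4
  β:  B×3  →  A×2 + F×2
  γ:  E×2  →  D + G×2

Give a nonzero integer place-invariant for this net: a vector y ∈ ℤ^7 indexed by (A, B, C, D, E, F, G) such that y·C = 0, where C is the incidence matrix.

Incidence matrix C (rows=places, cols=transitions):
        α    β    γ
    A   0    2    0
    B  -2   -3    0
    C   4    0    0
    D   0    0    1
    E   0    0   -2
    F   0    2    0
    G   0    0    2

Candidate y = [3, 2, 1, 0, 0, 0, 0]; check y·C column-wise:
  col α: 3·0 + 2·-2 + 1·4 = 0
  col β: 3·2 + 2·-3 + 1·0 + 0·2 = 0
  col γ: 3·0 + 2·0 + 1·0 + 0·1 + 0·-2 + 0·2 = 0

y = (A:3, B:2, C:1, D:0, E:0, F:0, G:0)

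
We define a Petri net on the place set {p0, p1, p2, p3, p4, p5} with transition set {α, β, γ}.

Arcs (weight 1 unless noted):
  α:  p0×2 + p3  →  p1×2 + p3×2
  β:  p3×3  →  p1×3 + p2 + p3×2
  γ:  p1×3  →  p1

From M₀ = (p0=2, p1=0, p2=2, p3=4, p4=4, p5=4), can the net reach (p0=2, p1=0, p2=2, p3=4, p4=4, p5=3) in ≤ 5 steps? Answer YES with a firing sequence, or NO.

NO — not reachable within 5 firings

depth 0: 1 marking
depth 1: 3 markings reached so far
depth 2: 6 markings reached so far
depth 3: 9 markings reached so far
depth 4: 13 markings reached so far
depth 5: 15 markings reached so far
target is not among the 15 markings reachable within 5 steps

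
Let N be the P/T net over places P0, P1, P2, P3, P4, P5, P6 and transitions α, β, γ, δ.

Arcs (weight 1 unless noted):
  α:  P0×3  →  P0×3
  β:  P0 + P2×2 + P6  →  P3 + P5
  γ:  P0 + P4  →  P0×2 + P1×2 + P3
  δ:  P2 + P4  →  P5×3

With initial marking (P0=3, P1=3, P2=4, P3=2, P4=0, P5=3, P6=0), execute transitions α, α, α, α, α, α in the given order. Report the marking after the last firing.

(P0=3, P1=3, P2=4, P3=2, P4=0, P5=3, P6=0)

step 1: fire α:  (P0=3, P1=3, P2=4, P3=2, P4=0, P5=3, P6=0) → (P0=3, P1=3, P2=4, P3=2, P4=0, P5=3, P6=0)
step 2: fire α:  (P0=3, P1=3, P2=4, P3=2, P4=0, P5=3, P6=0) → (P0=3, P1=3, P2=4, P3=2, P4=0, P5=3, P6=0)
step 3: fire α:  (P0=3, P1=3, P2=4, P3=2, P4=0, P5=3, P6=0) → (P0=3, P1=3, P2=4, P3=2, P4=0, P5=3, P6=0)
step 4: fire α:  (P0=3, P1=3, P2=4, P3=2, P4=0, P5=3, P6=0) → (P0=3, P1=3, P2=4, P3=2, P4=0, P5=3, P6=0)
step 5: fire α:  (P0=3, P1=3, P2=4, P3=2, P4=0, P5=3, P6=0) → (P0=3, P1=3, P2=4, P3=2, P4=0, P5=3, P6=0)
step 6: fire α:  (P0=3, P1=3, P2=4, P3=2, P4=0, P5=3, P6=0) → (P0=3, P1=3, P2=4, P3=2, P4=0, P5=3, P6=0)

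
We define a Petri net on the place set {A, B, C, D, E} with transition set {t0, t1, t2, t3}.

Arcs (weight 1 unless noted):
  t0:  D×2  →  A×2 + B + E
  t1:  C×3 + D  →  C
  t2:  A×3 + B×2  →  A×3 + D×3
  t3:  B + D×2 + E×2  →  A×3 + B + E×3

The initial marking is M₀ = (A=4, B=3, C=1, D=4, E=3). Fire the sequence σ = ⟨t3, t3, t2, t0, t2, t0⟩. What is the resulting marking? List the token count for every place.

step 1: fire t3:  (A=4, B=3, C=1, D=4, E=3) → (A=7, B=3, C=1, D=2, E=4)
step 2: fire t3:  (A=7, B=3, C=1, D=2, E=4) → (A=10, B=3, C=1, D=0, E=5)
step 3: fire t2:  (A=10, B=3, C=1, D=0, E=5) → (A=10, B=1, C=1, D=3, E=5)
step 4: fire t0:  (A=10, B=1, C=1, D=3, E=5) → (A=12, B=2, C=1, D=1, E=6)
step 5: fire t2:  (A=12, B=2, C=1, D=1, E=6) → (A=12, B=0, C=1, D=4, E=6)
step 6: fire t0:  (A=12, B=0, C=1, D=4, E=6) → (A=14, B=1, C=1, D=2, E=7)

(A=14, B=1, C=1, D=2, E=7)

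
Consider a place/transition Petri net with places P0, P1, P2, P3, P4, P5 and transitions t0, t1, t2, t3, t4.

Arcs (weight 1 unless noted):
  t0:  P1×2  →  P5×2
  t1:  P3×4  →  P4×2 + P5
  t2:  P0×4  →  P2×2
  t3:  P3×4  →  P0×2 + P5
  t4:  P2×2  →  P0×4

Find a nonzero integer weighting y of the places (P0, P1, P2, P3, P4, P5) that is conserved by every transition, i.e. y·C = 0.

y = (P0:2, P1:0, P2:4, P3:1, P4:2, P5:0)

Incidence matrix C (rows=places, cols=transitions):
       t0   t1   t2   t3   t4
   P0   0    0   -4    2    4
   P1  -2    0    0    0    0
   P2   0    0    2    0   -2
   P3   0   -4    0   -4    0
   P4   0    2    0    0    0
   P5   2    1    0    1    0

Candidate y = [2, 0, 4, 1, 2, 0]; check y·C column-wise:
  col t0: 2·0 + 0·-2 + 4·0 + 1·0 + 2·0 + 0·2 = 0
  col t1: 2·0 + 4·0 + 1·-4 + 2·2 + 0·1 = 0
  col t2: 2·-4 + 4·2 + 1·0 + 2·0 = 0
  col t3: 2·2 + 4·0 + 1·-4 + 2·0 + 0·1 = 0
  col t4: 2·4 + 4·-2 + 1·0 + 2·0 = 0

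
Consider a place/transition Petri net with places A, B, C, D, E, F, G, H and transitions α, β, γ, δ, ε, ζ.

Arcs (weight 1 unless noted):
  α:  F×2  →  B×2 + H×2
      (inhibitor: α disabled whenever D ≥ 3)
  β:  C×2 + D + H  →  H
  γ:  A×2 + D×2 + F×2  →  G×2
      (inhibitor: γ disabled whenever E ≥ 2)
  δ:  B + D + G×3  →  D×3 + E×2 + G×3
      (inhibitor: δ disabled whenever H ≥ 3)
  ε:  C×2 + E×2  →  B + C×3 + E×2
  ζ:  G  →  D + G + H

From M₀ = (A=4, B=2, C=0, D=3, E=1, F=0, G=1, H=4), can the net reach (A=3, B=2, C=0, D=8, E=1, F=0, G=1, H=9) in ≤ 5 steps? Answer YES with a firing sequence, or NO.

NO — not reachable within 5 firings

depth 0: 1 marking
depth 1: 2 markings reached so far
depth 2: 3 markings reached so far
depth 3: 4 markings reached so far
depth 4: 5 markings reached so far
depth 5: 6 markings reached so far
target is not among the 6 markings reachable within 5 steps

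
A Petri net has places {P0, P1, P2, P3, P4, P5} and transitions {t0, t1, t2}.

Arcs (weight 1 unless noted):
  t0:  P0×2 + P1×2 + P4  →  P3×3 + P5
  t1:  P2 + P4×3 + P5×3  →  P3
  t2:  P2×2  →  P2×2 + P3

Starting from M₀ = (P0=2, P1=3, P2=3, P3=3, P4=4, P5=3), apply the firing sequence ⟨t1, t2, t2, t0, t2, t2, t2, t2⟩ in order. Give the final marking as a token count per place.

step 1: fire t1:  (P0=2, P1=3, P2=3, P3=3, P4=4, P5=3) → (P0=2, P1=3, P2=2, P3=4, P4=1, P5=0)
step 2: fire t2:  (P0=2, P1=3, P2=2, P3=4, P4=1, P5=0) → (P0=2, P1=3, P2=2, P3=5, P4=1, P5=0)
step 3: fire t2:  (P0=2, P1=3, P2=2, P3=5, P4=1, P5=0) → (P0=2, P1=3, P2=2, P3=6, P4=1, P5=0)
step 4: fire t0:  (P0=2, P1=3, P2=2, P3=6, P4=1, P5=0) → (P0=0, P1=1, P2=2, P3=9, P4=0, P5=1)
step 5: fire t2:  (P0=0, P1=1, P2=2, P3=9, P4=0, P5=1) → (P0=0, P1=1, P2=2, P3=10, P4=0, P5=1)
step 6: fire t2:  (P0=0, P1=1, P2=2, P3=10, P4=0, P5=1) → (P0=0, P1=1, P2=2, P3=11, P4=0, P5=1)
step 7: fire t2:  (P0=0, P1=1, P2=2, P3=11, P4=0, P5=1) → (P0=0, P1=1, P2=2, P3=12, P4=0, P5=1)
step 8: fire t2:  (P0=0, P1=1, P2=2, P3=12, P4=0, P5=1) → (P0=0, P1=1, P2=2, P3=13, P4=0, P5=1)

(P0=0, P1=1, P2=2, P3=13, P4=0, P5=1)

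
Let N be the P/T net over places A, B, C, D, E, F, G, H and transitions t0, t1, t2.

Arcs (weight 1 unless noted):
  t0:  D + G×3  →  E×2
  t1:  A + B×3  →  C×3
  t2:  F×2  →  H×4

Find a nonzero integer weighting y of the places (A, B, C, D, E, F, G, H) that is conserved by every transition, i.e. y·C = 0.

y = (A:3, B:-1, C:0, D:0, E:0, F:0, G:0, H:0)

Incidence matrix C (rows=places, cols=transitions):
       t0   t1   t2
    A   0   -1    0
    B   0   -3    0
    C   0    3    0
    D  -1    0    0
    E   2    0    0
    F   0    0   -2
    G  -3    0    0
    H   0    0    4

Candidate y = [3, -1, 0, 0, 0, 0, 0, 0]; check y·C column-wise:
  col t0: 3·0 + -1·0 + 0·-1 + 0·2 + 0·-3 = 0
  col t1: 3·-1 + -1·-3 + 0·3 = 0
  col t2: 3·0 + -1·0 + 0·-2 + 0·4 = 0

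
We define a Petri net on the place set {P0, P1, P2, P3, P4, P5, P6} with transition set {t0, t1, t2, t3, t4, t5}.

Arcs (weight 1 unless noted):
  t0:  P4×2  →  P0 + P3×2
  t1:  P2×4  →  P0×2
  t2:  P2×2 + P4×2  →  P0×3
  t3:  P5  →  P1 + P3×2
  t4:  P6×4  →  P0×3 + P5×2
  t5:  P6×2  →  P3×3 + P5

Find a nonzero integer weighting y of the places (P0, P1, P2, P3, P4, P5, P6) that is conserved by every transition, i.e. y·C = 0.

Incidence matrix C (rows=places, cols=transitions):
       t0   t1   t2   t3   t4   t5
   P0   1    2    3    0    3    0
   P1   0    0    0    1    0    0
   P2   0   -4   -2    0    0    0
   P3   2    0    0    2    0    3
   P4  -2    0   -2    0    0    0
   P5   0    0    0   -1    2    1
   P6   0    0    0    0   -4   -2

Candidate y = [2, -5, 1, 1, 2, -3, 0]; check y·C column-wise:
  col t0: 2·1 + -5·0 + 1·0 + 1·2 + 2·-2 + -3·0 = 0
  col t1: 2·2 + -5·0 + 1·-4 + 1·0 + 2·0 + -3·0 = 0
  col t2: 2·3 + -5·0 + 1·-2 + 1·0 + 2·-2 + -3·0 = 0
  col t3: 2·0 + -5·1 + 1·0 + 1·2 + 2·0 + -3·-1 = 0
  col t4: 2·3 + -5·0 + 1·0 + 1·0 + 2·0 + -3·2 + 0·-4 = 0
  col t5: 2·0 + -5·0 + 1·0 + 1·3 + 2·0 + -3·1 + 0·-2 = 0

y = (P0:2, P1:-5, P2:1, P3:1, P4:2, P5:-3, P6:0)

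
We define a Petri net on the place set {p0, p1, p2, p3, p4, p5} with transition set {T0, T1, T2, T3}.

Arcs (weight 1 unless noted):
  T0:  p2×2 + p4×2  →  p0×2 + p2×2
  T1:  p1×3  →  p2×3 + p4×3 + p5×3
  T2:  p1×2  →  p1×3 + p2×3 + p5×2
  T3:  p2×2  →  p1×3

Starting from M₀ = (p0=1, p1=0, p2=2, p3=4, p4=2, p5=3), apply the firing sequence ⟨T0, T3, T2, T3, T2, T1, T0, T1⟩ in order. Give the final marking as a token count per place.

step 1: fire T0:  (p0=1, p1=0, p2=2, p3=4, p4=2, p5=3) → (p0=3, p1=0, p2=2, p3=4, p4=0, p5=3)
step 2: fire T3:  (p0=3, p1=0, p2=2, p3=4, p4=0, p5=3) → (p0=3, p1=3, p2=0, p3=4, p4=0, p5=3)
step 3: fire T2:  (p0=3, p1=3, p2=0, p3=4, p4=0, p5=3) → (p0=3, p1=4, p2=3, p3=4, p4=0, p5=5)
step 4: fire T3:  (p0=3, p1=4, p2=3, p3=4, p4=0, p5=5) → (p0=3, p1=7, p2=1, p3=4, p4=0, p5=5)
step 5: fire T2:  (p0=3, p1=7, p2=1, p3=4, p4=0, p5=5) → (p0=3, p1=8, p2=4, p3=4, p4=0, p5=7)
step 6: fire T1:  (p0=3, p1=8, p2=4, p3=4, p4=0, p5=7) → (p0=3, p1=5, p2=7, p3=4, p4=3, p5=10)
step 7: fire T0:  (p0=3, p1=5, p2=7, p3=4, p4=3, p5=10) → (p0=5, p1=5, p2=7, p3=4, p4=1, p5=10)
step 8: fire T1:  (p0=5, p1=5, p2=7, p3=4, p4=1, p5=10) → (p0=5, p1=2, p2=10, p3=4, p4=4, p5=13)

(p0=5, p1=2, p2=10, p3=4, p4=4, p5=13)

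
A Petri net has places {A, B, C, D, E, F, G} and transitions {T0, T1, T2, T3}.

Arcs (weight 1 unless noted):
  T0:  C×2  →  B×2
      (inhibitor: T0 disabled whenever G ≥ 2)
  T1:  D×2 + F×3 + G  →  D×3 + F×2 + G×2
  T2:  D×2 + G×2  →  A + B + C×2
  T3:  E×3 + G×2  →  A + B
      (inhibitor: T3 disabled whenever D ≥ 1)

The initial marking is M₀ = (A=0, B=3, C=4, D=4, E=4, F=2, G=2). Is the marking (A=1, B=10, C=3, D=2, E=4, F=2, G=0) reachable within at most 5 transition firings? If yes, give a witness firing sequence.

NO — not reachable within 5 firings

depth 0: 1 marking
depth 1: 2 markings reached so far
depth 2: 3 markings reached so far
depth 3: 4 markings reached so far
depth 4: 5 markings reached so far
depth 5: 5 markings reached so far
(frontier empty at depth 5; search complete)
target is not among the 5 markings reachable within 5 steps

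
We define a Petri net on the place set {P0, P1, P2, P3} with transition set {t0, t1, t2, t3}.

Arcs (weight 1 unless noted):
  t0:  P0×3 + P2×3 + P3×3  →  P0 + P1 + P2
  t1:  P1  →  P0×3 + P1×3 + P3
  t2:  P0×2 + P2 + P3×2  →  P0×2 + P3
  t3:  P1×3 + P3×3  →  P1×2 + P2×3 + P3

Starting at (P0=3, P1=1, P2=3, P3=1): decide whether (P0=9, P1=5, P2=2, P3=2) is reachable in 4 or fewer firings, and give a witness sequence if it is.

YES — reachable via ⟨t1, t1, t2⟩ (3 firings)

step 1: fire t1:  (P0=3, P1=1, P2=3, P3=1) → (P0=6, P1=3, P2=3, P3=2)
step 2: fire t1:  (P0=6, P1=3, P2=3, P3=2) → (P0=9, P1=5, P2=3, P3=3)
step 3: fire t2:  (P0=9, P1=5, P2=3, P3=3) → (P0=9, P1=5, P2=2, P3=2)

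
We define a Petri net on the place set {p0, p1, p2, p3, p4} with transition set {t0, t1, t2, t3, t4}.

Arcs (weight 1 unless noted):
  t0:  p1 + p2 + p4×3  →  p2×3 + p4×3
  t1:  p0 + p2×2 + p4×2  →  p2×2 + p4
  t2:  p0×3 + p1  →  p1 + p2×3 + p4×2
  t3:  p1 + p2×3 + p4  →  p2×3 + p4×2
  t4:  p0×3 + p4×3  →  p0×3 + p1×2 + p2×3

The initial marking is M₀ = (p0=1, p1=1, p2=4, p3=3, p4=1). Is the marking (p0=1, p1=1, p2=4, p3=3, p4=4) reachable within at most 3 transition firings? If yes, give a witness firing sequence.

depth 0: 1 marking
depth 1: 2 markings reached so far
depth 2: 3 markings reached so far
depth 3: 3 markings reached so far
(frontier empty at depth 3; search complete)
target is not among the 3 markings reachable within 3 steps

NO — not reachable within 3 firings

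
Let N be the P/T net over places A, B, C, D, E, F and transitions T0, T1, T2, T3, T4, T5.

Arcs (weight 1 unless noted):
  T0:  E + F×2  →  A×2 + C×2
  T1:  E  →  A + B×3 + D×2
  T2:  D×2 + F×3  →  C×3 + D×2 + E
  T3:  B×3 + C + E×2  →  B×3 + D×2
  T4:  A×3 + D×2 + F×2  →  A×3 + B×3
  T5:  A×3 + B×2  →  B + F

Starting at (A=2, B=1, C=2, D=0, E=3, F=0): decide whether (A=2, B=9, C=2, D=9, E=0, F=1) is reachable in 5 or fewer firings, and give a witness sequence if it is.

NO — not reachable within 5 firings

depth 0: 1 marking
depth 1: 2 markings reached so far
depth 2: 5 markings reached so far
depth 3: 8 markings reached so far
depth 4: 9 markings reached so far
depth 5: 9 markings reached so far
(frontier empty at depth 5; search complete)
target is not among the 9 markings reachable within 5 steps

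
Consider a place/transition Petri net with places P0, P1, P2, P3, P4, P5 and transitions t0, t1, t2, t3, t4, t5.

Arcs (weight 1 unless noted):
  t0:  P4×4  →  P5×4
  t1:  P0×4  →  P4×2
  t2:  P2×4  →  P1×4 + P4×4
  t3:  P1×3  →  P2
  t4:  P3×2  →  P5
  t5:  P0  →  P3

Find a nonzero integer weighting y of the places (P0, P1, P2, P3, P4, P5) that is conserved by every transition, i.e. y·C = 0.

y = (P0:1, P1:1, P2:3, P3:1, P4:2, P5:2)

Incidence matrix C (rows=places, cols=transitions):
       t0   t1   t2   t3   t4   t5
   P0   0   -4    0    0    0   -1
   P1   0    0    4   -3    0    0
   P2   0    0   -4    1    0    0
   P3   0    0    0    0   -2    1
   P4  -4    2    4    0    0    0
   P5   4    0    0    0    1    0

Candidate y = [1, 1, 3, 1, 2, 2]; check y·C column-wise:
  col t0: 1·0 + 1·0 + 3·0 + 1·0 + 2·-4 + 2·4 = 0
  col t1: 1·-4 + 1·0 + 3·0 + 1·0 + 2·2 + 2·0 = 0
  col t2: 1·0 + 1·4 + 3·-4 + 1·0 + 2·4 + 2·0 = 0
  col t3: 1·0 + 1·-3 + 3·1 + 1·0 + 2·0 + 2·0 = 0
  col t4: 1·0 + 1·0 + 3·0 + 1·-2 + 2·0 + 2·1 = 0
  col t5: 1·-1 + 1·0 + 3·0 + 1·1 + 2·0 + 2·0 = 0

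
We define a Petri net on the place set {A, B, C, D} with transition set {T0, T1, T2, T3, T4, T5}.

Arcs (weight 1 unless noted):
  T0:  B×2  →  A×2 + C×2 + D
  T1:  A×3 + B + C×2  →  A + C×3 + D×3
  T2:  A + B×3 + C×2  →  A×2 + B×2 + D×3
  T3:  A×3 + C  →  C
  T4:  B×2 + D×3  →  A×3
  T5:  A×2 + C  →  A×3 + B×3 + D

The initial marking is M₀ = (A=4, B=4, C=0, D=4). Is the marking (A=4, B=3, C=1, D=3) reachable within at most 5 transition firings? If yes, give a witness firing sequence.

step 1: fire T0:  (A=4, B=4, C=0, D=4) → (A=6, B=2, C=2, D=5)
step 2: fire T3:  (A=6, B=2, C=2, D=5) → (A=3, B=2, C=2, D=5)
step 3: fire T3:  (A=3, B=2, C=2, D=5) → (A=0, B=2, C=2, D=5)
step 4: fire T4:  (A=0, B=2, C=2, D=5) → (A=3, B=0, C=2, D=2)
step 5: fire T5:  (A=3, B=0, C=2, D=2) → (A=4, B=3, C=1, D=3)

YES — reachable via ⟨T0, T3, T3, T4, T5⟩ (5 firings)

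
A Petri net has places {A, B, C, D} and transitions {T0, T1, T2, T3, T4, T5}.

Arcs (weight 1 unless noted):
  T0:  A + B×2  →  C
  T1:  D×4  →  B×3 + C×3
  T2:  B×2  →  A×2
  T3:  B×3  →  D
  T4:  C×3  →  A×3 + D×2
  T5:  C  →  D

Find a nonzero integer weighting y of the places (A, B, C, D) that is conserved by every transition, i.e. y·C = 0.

Incidence matrix C (rows=places, cols=transitions):
       T0   T1   T2   T3   T4   T5
    A  -1    0    2    0    3    0
    B  -2    3   -2   -3    0    0
    C   1    3    0    0   -3   -1
    D   0   -4    0    1    2    1

Candidate y = [1, 1, 3, 3]; check y·C column-wise:
  col T0: 1·-1 + 1·-2 + 3·1 + 3·0 = 0
  col T1: 1·0 + 1·3 + 3·3 + 3·-4 = 0
  col T2: 1·2 + 1·-2 + 3·0 + 3·0 = 0
  col T3: 1·0 + 1·-3 + 3·0 + 3·1 = 0
  col T4: 1·3 + 1·0 + 3·-3 + 3·2 = 0
  col T5: 1·0 + 1·0 + 3·-1 + 3·1 = 0

y = (A:1, B:1, C:3, D:3)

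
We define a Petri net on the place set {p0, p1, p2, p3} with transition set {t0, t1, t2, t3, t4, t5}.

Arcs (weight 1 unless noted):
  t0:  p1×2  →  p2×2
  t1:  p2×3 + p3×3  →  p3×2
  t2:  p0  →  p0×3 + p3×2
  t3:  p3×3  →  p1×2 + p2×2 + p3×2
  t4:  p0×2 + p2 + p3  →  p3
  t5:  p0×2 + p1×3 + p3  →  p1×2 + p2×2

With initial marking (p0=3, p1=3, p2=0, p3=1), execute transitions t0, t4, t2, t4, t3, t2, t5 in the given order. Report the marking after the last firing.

step 1: fire t0:  (p0=3, p1=3, p2=0, p3=1) → (p0=3, p1=1, p2=2, p3=1)
step 2: fire t4:  (p0=3, p1=1, p2=2, p3=1) → (p0=1, p1=1, p2=1, p3=1)
step 3: fire t2:  (p0=1, p1=1, p2=1, p3=1) → (p0=3, p1=1, p2=1, p3=3)
step 4: fire t4:  (p0=3, p1=1, p2=1, p3=3) → (p0=1, p1=1, p2=0, p3=3)
step 5: fire t3:  (p0=1, p1=1, p2=0, p3=3) → (p0=1, p1=3, p2=2, p3=2)
step 6: fire t2:  (p0=1, p1=3, p2=2, p3=2) → (p0=3, p1=3, p2=2, p3=4)
step 7: fire t5:  (p0=3, p1=3, p2=2, p3=4) → (p0=1, p1=2, p2=4, p3=3)

(p0=1, p1=2, p2=4, p3=3)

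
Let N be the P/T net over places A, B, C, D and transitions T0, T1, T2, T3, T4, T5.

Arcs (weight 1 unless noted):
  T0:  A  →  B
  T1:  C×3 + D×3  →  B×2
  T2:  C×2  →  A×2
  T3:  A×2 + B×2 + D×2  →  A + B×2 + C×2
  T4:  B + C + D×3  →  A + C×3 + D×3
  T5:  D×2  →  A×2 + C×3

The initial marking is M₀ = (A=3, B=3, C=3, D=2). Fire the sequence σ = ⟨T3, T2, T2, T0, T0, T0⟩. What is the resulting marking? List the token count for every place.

step 1: fire T3:  (A=3, B=3, C=3, D=2) → (A=2, B=3, C=5, D=0)
step 2: fire T2:  (A=2, B=3, C=5, D=0) → (A=4, B=3, C=3, D=0)
step 3: fire T2:  (A=4, B=3, C=3, D=0) → (A=6, B=3, C=1, D=0)
step 4: fire T0:  (A=6, B=3, C=1, D=0) → (A=5, B=4, C=1, D=0)
step 5: fire T0:  (A=5, B=4, C=1, D=0) → (A=4, B=5, C=1, D=0)
step 6: fire T0:  (A=4, B=5, C=1, D=0) → (A=3, B=6, C=1, D=0)

(A=3, B=6, C=1, D=0)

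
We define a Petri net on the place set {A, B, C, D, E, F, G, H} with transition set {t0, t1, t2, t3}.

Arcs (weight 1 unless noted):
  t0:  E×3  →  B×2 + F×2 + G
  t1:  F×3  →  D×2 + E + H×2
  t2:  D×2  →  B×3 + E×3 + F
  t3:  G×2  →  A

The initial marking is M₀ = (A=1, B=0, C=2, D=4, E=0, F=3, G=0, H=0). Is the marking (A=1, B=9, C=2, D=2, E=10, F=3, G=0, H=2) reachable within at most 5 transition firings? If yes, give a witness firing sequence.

NO — not reachable within 5 firings

depth 0: 1 marking
depth 1: 3 markings reached so far
depth 2: 6 markings reached so far
depth 3: 9 markings reached so far
depth 4: 13 markings reached so far
depth 5: 18 markings reached so far
target is not among the 18 markings reachable within 5 steps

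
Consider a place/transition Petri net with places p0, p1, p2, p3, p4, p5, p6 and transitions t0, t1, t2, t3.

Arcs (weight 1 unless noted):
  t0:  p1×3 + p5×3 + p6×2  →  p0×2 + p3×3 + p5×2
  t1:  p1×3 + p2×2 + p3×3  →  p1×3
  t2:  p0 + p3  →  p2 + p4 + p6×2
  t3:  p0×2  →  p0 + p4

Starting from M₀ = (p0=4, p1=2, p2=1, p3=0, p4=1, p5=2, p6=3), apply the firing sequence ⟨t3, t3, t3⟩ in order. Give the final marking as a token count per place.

step 1: fire t3:  (p0=4, p1=2, p2=1, p3=0, p4=1, p5=2, p6=3) → (p0=3, p1=2, p2=1, p3=0, p4=2, p5=2, p6=3)
step 2: fire t3:  (p0=3, p1=2, p2=1, p3=0, p4=2, p5=2, p6=3) → (p0=2, p1=2, p2=1, p3=0, p4=3, p5=2, p6=3)
step 3: fire t3:  (p0=2, p1=2, p2=1, p3=0, p4=3, p5=2, p6=3) → (p0=1, p1=2, p2=1, p3=0, p4=4, p5=2, p6=3)

(p0=1, p1=2, p2=1, p3=0, p4=4, p5=2, p6=3)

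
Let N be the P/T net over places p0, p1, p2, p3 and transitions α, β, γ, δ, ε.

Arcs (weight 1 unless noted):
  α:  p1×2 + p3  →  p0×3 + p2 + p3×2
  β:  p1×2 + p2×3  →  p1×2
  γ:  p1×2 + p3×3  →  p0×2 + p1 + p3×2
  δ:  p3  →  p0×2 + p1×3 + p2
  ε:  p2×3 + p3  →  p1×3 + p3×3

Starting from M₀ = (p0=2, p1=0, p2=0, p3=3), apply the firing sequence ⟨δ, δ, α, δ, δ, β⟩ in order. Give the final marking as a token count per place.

(p0=13, p1=10, p2=2, p3=0)

step 1: fire δ:  (p0=2, p1=0, p2=0, p3=3) → (p0=4, p1=3, p2=1, p3=2)
step 2: fire δ:  (p0=4, p1=3, p2=1, p3=2) → (p0=6, p1=6, p2=2, p3=1)
step 3: fire α:  (p0=6, p1=6, p2=2, p3=1) → (p0=9, p1=4, p2=3, p3=2)
step 4: fire δ:  (p0=9, p1=4, p2=3, p3=2) → (p0=11, p1=7, p2=4, p3=1)
step 5: fire δ:  (p0=11, p1=7, p2=4, p3=1) → (p0=13, p1=10, p2=5, p3=0)
step 6: fire β:  (p0=13, p1=10, p2=5, p3=0) → (p0=13, p1=10, p2=2, p3=0)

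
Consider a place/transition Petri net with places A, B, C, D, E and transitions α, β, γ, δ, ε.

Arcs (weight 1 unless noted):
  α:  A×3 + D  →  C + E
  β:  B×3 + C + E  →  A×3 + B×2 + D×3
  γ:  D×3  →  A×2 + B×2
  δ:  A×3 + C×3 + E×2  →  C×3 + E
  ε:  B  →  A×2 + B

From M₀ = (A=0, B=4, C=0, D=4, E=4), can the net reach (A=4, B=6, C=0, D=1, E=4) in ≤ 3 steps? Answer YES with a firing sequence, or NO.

step 1: fire γ:  (A=0, B=4, C=0, D=4, E=4) → (A=2, B=6, C=0, D=1, E=4)
step 2: fire ε:  (A=2, B=6, C=0, D=1, E=4) → (A=4, B=6, C=0, D=1, E=4)

YES — reachable via ⟨γ, ε⟩ (2 firings)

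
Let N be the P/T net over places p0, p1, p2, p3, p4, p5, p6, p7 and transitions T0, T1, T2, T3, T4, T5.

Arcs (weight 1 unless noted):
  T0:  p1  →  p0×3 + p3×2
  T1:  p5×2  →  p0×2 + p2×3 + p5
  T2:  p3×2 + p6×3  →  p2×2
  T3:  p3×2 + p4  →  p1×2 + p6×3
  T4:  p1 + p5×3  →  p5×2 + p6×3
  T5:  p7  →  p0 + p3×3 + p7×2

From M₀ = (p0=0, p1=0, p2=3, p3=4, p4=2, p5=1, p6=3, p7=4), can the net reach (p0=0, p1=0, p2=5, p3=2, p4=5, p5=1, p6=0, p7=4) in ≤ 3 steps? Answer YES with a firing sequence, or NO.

depth 0: 1 marking
depth 1: 4 markings reached so far
depth 2: 10 markings reached so far
depth 3: 19 markings reached so far
target is not among the 19 markings reachable within 3 steps

NO — not reachable within 3 firings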